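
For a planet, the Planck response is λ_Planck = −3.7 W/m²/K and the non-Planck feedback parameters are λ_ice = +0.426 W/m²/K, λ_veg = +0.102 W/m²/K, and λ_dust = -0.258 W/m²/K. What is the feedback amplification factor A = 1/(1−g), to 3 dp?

1.079

Convert to gains: g_ice = 0.426/3.7 = 0.1151; g_veg = 0.102/3.7 = 0.02757; g_dust = -0.258/3.7 = -0.06973.
Total gain g = 0.07294.
A = 1/(1 − 0.07294) = 1.079.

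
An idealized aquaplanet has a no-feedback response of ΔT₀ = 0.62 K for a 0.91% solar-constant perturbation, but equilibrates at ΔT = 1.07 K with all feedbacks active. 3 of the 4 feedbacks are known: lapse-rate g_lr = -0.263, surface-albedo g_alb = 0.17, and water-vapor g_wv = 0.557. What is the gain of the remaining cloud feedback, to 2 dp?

-0.04

Amplification A = ΔT/ΔT₀ = 1.07/0.62 = 1.726.
Total gain g = 1 − 1/A = 1 − 1/1.726 = 0.4206.
Known gains sum to -0.263 + 0.17 + 0.557 = 0.464.
g_cld = 0.4206 − 0.464 = -0.04.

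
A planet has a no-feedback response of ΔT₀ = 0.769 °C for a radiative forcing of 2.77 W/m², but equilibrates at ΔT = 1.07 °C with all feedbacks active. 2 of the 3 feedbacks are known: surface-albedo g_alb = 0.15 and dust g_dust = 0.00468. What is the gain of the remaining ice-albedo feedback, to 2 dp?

0.13

Amplification A = ΔT/ΔT₀ = 1.07/0.769 = 1.391.
Total gain g = 1 − 1/A = 1 − 1/1.391 = 0.2811.
Known gains sum to 0.15 + 0.00468 = 0.15468.
g_ice = 0.2811 − 0.15468 = 0.13.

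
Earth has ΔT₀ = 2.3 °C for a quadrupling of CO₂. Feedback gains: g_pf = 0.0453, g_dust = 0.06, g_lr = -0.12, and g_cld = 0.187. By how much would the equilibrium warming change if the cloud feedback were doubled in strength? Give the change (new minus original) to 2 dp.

Original: g = 0.1723, ΔT = 2.3/(1−0.1723) = 2.7788 °C.
With doubled cloud: g' = 0.3593, ΔT' = 2.3/(1−0.3593) = 3.5898 °C.
Change = 3.5898 − 2.7788 = 0.81 °C.

0.81 °C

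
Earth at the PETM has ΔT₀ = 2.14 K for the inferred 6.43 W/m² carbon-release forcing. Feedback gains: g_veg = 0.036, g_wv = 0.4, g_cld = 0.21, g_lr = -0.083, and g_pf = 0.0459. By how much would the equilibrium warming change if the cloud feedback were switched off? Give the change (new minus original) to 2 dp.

-1.91 K

Original: g = 0.6089, ΔT = 2.14/(1−0.6089) = 5.4717 K.
Without cloud: g' = 0.3989, ΔT' = 2.14/(1−0.3989) = 3.5601 K.
Change = 3.5601 − 5.4717 = -1.91 K.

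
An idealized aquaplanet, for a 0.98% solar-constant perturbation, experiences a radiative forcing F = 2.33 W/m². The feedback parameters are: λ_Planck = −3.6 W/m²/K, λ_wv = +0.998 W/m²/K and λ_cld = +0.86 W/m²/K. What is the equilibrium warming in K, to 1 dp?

1.3 K

Net feedback parameter λ = (−3.6) + (+0.998) + (+0.86) = -1.742 W/m²/K.
ΔT = −F/λ = −2.33/(-1.742) = 1.3 K.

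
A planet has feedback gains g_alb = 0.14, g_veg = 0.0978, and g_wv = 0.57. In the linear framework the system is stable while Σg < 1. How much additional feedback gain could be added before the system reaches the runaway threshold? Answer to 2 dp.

Current total gain = 0.14 + 0.0978 + 0.57 = 0.8078.
Margin to runaway = 1 − 0.8078 = 0.19.

0.19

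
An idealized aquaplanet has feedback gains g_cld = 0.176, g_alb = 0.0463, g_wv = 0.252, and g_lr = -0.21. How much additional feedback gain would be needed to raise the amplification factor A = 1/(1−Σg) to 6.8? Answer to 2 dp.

Current total gain = 0.2643.
Target gain for A = 6.8: g* = 1 − 1/6.8 = 0.8529.
Additional gain needed = 0.8529 − 0.2643 = 0.59.

0.59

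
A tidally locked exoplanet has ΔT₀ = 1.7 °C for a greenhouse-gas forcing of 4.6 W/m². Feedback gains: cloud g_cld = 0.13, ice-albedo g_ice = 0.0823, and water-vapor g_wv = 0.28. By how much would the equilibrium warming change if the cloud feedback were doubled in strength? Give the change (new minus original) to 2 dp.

1.15 °C

Original: g = 0.4923, ΔT = 1.7/(1−0.4923) = 3.3484 °C.
With doubled cloud: g' = 0.6223, ΔT' = 1.7/(1−0.6223) = 4.5009 °C.
Change = 4.5009 − 3.3484 = 1.15 °C.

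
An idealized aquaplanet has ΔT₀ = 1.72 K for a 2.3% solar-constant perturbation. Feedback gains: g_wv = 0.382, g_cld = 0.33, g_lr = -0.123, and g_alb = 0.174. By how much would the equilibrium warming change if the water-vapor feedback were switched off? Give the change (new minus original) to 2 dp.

-4.48 K

Original: g = 0.763, ΔT = 1.72/(1−0.763) = 7.2574 K.
Without water-vapor: g' = 0.381, ΔT' = 1.72/(1−0.381) = 2.7787 K.
Change = 2.7787 − 7.2574 = -4.48 K.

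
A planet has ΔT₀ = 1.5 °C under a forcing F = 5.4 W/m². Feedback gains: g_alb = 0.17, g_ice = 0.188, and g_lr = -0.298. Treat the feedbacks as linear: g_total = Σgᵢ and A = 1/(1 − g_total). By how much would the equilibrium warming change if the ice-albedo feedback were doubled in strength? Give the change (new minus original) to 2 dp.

0.40 °C

Original: g = 0.06, ΔT = 1.5/(1−0.06) = 1.5957 °C.
With doubled ice-albedo: g' = 0.248, ΔT' = 1.5/(1−0.248) = 1.9947 °C.
Change = 1.9947 − 1.5957 = 0.40 °C.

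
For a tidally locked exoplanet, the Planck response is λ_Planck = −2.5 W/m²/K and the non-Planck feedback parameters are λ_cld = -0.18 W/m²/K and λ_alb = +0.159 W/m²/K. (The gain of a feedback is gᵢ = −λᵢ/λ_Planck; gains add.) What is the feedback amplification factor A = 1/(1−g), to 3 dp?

Convert to gains: g_cld = -0.18/2.5 = -0.072; g_alb = 0.159/2.5 = 0.0636.
Total gain g = -0.0084.
A = 1/(1 + 0.0084) = 0.992.

0.992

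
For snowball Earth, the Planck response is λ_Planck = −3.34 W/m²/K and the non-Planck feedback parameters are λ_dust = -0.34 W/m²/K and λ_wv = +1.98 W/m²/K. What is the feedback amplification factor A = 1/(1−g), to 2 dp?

Convert to gains: g_dust = -0.34/3.34 = -0.1018; g_wv = 1.98/3.34 = 0.5928.
Total gain g = 0.491.
A = 1/(1 − 0.491) = 1.96.

1.96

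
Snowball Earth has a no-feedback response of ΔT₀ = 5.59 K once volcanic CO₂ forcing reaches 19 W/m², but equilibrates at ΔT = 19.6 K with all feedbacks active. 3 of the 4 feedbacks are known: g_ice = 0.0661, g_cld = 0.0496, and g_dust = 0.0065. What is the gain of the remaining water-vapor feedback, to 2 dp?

Amplification A = ΔT/ΔT₀ = 19.6/5.59 = 3.506.
Total gain g = 1 − 1/A = 1 − 1/3.506 = 0.7148.
Known gains sum to 0.0661 + 0.0496 + 0.0065 = 0.1222.
g_wv = 0.7148 − 0.1222 = 0.59.

0.59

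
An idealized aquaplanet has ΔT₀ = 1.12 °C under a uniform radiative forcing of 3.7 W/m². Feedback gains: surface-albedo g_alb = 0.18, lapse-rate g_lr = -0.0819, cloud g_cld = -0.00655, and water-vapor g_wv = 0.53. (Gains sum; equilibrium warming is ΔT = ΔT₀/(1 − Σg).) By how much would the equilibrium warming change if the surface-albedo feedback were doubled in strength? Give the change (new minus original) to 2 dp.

2.68 °C

Original: g = 0.62155, ΔT = 1.12/(1−0.62155) = 2.9594 °C.
With doubled surface-albedo: g' = 0.80155, ΔT' = 1.12/(1−0.80155) = 5.6437 °C.
Change = 5.6437 − 2.9594 = 2.68 °C.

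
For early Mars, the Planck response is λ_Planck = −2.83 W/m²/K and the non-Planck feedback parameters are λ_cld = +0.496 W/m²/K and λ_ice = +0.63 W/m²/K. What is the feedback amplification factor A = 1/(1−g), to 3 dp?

Convert to gains: g_cld = 0.496/2.83 = 0.1753; g_ice = 0.63/2.83 = 0.2226.
Total gain g = 0.3979.
A = 1/(1 − 0.3979) = 1.661.

1.661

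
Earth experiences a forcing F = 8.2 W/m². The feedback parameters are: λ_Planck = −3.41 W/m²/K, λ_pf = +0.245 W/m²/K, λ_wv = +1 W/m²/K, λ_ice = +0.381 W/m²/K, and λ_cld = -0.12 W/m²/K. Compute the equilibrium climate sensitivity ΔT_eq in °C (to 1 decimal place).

Net feedback parameter λ = (−3.41) + (+0.245) + (+1) + (+0.381) + (-0.12) = -1.904 W/m²/K.
ΔT = −F/λ = −8.2/(-1.904) = 4.3 °C.

4.3 °C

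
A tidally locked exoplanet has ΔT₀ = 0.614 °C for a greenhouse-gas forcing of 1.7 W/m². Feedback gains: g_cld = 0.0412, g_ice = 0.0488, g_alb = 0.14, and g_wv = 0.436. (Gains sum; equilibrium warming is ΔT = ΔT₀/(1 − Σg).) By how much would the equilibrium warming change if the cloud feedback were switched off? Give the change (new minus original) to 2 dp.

-0.20 °C

Original: g = 0.666, ΔT = 0.614/(1−0.666) = 1.8383 °C.
Without cloud: g' = 0.6248, ΔT' = 0.614/(1−0.6248) = 1.6365 °C.
Change = 1.6365 − 1.8383 = -0.20 °C.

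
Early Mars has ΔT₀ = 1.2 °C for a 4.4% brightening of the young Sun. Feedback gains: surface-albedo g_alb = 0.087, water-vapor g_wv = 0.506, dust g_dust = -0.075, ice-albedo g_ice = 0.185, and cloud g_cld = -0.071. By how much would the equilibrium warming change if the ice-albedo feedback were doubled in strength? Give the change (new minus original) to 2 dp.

3.30 °C

Original: g = 0.632, ΔT = 1.2/(1−0.632) = 3.2609 °C.
With doubled ice-albedo: g' = 0.817, ΔT' = 1.2/(1−0.817) = 6.5574 °C.
Change = 6.5574 − 3.2609 = 3.30 °C.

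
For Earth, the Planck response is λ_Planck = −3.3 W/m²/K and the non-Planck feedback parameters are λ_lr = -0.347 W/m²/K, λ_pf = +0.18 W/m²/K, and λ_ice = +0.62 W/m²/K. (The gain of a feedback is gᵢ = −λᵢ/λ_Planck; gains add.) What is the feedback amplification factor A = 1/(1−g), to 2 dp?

Convert to gains: g_lr = -0.347/3.3 = -0.1052; g_pf = 0.18/3.3 = 0.05455; g_ice = 0.62/3.3 = 0.1879.
Total gain g = 0.13725.
A = 1/(1 − 0.13725) = 1.16.

1.16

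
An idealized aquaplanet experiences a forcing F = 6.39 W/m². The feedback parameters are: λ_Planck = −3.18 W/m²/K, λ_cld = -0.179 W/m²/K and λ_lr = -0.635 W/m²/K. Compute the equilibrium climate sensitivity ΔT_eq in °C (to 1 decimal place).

1.6 °C

Net feedback parameter λ = (−3.18) + (-0.179) + (-0.635) = -3.994 W/m²/K.
ΔT = −F/λ = −6.39/(-3.994) = 1.6 °C.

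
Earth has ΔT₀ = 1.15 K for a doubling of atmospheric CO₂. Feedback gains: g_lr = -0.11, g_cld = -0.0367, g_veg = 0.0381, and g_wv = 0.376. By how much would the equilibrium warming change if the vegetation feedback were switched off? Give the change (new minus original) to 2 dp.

Original: g = 0.2674, ΔT = 1.15/(1−0.2674) = 1.5698 K.
Without vegetation: g' = 0.2293, ΔT' = 1.15/(1−0.2293) = 1.4921 K.
Change = 1.4921 − 1.5698 = -0.08 K.

-0.08 K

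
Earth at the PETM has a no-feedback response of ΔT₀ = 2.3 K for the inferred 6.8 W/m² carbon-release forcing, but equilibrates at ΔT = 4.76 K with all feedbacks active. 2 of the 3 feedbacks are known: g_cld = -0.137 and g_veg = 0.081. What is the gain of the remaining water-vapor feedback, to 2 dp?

0.57

Amplification A = ΔT/ΔT₀ = 4.76/2.3 = 2.07.
Total gain g = 1 − 1/A = 1 − 1/2.07 = 0.5169.
Known gains sum to -0.137 + 0.081 = -0.056.
g_wv = 0.5169 + 0.056 = 0.57.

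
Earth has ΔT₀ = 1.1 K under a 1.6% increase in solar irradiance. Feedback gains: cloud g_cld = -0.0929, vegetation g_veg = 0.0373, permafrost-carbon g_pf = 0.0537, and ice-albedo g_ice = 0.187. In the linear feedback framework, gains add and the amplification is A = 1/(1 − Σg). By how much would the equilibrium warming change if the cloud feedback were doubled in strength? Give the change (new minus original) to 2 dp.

Original: g = 0.1851, ΔT = 1.1/(1−0.1851) = 1.3499 K.
With doubled cloud: g' = 0.0922, ΔT' = 1.1/(1−0.0922) = 1.2117 K.
Change = 1.2117 − 1.3499 = -0.14 K.

-0.14 K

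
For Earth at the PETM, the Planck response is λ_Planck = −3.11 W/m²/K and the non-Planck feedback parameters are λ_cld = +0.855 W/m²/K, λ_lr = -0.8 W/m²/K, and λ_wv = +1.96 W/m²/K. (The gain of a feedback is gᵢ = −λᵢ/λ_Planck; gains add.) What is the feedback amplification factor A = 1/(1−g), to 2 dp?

Convert to gains: g_cld = 0.855/3.11 = 0.2749; g_lr = -0.8/3.11 = -0.2572; g_wv = 1.96/3.11 = 0.6302.
Total gain g = 0.6479.
A = 1/(1 − 0.6479) = 2.84.

2.84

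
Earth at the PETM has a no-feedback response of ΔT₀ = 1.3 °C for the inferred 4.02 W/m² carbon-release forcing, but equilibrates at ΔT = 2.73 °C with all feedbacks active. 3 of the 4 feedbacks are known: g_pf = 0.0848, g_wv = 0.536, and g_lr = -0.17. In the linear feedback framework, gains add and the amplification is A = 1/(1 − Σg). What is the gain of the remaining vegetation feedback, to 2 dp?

Amplification A = ΔT/ΔT₀ = 2.73/1.3 = 2.1.
Total gain g = 1 − 1/A = 1 − 1/2.1 = 0.5238.
Known gains sum to 0.0848 + 0.536 − 0.17 = 0.4508.
g_veg = 0.5238 − 0.4508 = 0.07.

0.07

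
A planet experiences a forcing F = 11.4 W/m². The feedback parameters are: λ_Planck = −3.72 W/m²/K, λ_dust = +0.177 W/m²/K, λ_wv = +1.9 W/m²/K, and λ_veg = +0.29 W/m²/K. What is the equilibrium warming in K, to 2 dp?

8.43 K

Net feedback parameter λ = (−3.72) + (+0.177) + (+1.9) + (+0.29) = -1.353 W/m²/K.
ΔT = −F/λ = −11.4/(-1.353) = 8.43 K.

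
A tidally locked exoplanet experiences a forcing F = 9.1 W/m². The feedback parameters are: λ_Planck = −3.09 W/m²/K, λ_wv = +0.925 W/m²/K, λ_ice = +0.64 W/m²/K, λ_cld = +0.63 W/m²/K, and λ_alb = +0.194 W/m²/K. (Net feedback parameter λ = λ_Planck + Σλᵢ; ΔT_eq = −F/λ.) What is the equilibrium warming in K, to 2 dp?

12.98 K

Net feedback parameter λ = (−3.09) + (+0.925) + (+0.64) + (+0.63) + (+0.194) = -0.701 W/m²/K.
ΔT = −F/λ = −9.1/(-0.701) = 12.98 K.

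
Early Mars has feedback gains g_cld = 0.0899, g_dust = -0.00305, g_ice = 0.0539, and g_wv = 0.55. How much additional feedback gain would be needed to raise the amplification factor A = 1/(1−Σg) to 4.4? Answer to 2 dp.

0.08

Current total gain = 0.69075.
Target gain for A = 4.4: g* = 1 − 1/4.4 = 0.7727.
Additional gain needed = 0.7727 − 0.69075 = 0.08.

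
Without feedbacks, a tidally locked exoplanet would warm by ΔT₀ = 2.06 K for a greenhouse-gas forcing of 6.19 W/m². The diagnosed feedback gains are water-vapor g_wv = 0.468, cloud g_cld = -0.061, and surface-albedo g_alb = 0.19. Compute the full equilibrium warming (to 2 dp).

5.11 K

Total gain g = 0.468 − 0.061 + 0.19 = 0.597.
Amplification A = 1/(1 − 0.597) = 2.481.
ΔT = 2.06 × 2.481 = 5.11 K.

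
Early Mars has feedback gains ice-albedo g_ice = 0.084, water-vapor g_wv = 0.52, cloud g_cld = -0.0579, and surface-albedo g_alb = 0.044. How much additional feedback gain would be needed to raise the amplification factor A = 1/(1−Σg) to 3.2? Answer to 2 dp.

0.10

Current total gain = 0.5901.
Target gain for A = 3.2: g* = 1 − 1/3.2 = 0.6875.
Additional gain needed = 0.6875 − 0.5901 = 0.10.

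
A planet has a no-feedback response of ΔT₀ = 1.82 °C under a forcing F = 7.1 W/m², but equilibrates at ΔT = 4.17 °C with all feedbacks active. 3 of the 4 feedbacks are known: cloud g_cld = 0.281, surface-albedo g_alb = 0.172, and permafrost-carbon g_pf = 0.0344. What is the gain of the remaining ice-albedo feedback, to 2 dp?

Amplification A = ΔT/ΔT₀ = 4.17/1.82 = 2.291.
Total gain g = 1 − 1/A = 1 − 1/2.291 = 0.5635.
Known gains sum to 0.281 + 0.172 + 0.0344 = 0.4874.
g_ice = 0.5635 − 0.4874 = 0.08.

0.08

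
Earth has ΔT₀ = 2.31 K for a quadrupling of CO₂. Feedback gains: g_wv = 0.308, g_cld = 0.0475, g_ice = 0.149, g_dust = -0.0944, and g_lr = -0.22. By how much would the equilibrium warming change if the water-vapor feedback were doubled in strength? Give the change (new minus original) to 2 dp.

Original: g = 0.1901, ΔT = 2.31/(1−0.1901) = 2.8522 K.
With doubled water-vapor: g' = 0.4981, ΔT' = 2.31/(1−0.4981) = 4.6025 K.
Change = 4.6025 − 2.8522 = 1.75 K.

1.75 K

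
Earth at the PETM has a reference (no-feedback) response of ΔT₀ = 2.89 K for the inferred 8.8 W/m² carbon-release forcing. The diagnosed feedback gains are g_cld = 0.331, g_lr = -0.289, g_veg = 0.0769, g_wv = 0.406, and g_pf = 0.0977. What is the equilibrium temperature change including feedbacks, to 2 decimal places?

Total gain g = 0.331 − 0.289 + 0.0769 + 0.406 + 0.0977 = 0.6226.
Amplification A = 1/(1 − 0.6226) = 2.65.
ΔT = 2.89 × 2.65 = 7.66 K.

7.66 K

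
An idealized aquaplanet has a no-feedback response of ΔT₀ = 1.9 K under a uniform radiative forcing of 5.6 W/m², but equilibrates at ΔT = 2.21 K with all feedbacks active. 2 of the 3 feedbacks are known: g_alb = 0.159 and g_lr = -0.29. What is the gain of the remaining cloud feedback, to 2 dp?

0.27

Amplification A = ΔT/ΔT₀ = 2.21/1.9 = 1.163.
Total gain g = 1 − 1/A = 1 − 1/1.163 = 0.1402.
Known gains sum to 0.159 − 0.29 = -0.131.
g_cld = 0.1402 + 0.131 = 0.27.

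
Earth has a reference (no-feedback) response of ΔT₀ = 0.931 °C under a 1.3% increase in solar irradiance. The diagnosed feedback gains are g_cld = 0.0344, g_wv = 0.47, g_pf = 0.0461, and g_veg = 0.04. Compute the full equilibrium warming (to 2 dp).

2.27 °C

Total gain g = 0.0344 + 0.47 + 0.0461 + 0.04 = 0.5905.
Amplification A = 1/(1 − 0.5905) = 2.442.
ΔT = 0.931 × 2.442 = 2.27 °C.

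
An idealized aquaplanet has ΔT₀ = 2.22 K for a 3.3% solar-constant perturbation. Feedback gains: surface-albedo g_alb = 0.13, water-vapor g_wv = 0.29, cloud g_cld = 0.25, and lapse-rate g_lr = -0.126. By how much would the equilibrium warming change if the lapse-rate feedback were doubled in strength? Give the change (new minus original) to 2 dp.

-1.05 K

Original: g = 0.544, ΔT = 2.22/(1−0.544) = 4.8684 K.
With doubled lapse-rate: g' = 0.418, ΔT' = 2.22/(1−0.418) = 3.8144 K.
Change = 3.8144 − 4.8684 = -1.05 K.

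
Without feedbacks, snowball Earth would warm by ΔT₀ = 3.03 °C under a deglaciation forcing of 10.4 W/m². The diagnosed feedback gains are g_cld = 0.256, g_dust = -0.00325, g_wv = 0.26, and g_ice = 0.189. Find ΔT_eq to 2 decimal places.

10.16 °C

Total gain g = 0.256 − 0.00325 + 0.26 + 0.189 = 0.70175.
Amplification A = 1/(1 − 0.70175) = 3.353.
ΔT = 3.03 × 3.353 = 10.16 °C.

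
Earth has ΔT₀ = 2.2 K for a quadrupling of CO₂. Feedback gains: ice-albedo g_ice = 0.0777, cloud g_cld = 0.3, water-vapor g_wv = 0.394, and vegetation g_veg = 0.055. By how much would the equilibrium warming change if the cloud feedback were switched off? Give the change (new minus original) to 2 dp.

-8.05 K

Original: g = 0.8267, ΔT = 2.2/(1−0.8267) = 12.6947 K.
Without cloud: g' = 0.5267, ΔT' = 2.2/(1−0.5267) = 4.6482 K.
Change = 4.6482 − 12.6947 = -8.05 K.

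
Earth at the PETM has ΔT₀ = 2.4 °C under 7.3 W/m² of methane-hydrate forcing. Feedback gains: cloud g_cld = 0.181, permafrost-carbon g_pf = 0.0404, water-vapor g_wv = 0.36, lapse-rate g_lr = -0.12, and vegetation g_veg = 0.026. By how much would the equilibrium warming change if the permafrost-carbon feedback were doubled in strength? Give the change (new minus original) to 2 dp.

Original: g = 0.4874, ΔT = 2.4/(1−0.4874) = 4.6820 °C.
With doubled permafrost-carbon: g' = 0.5278, ΔT' = 2.4/(1−0.5278) = 5.0826 °C.
Change = 5.0826 − 4.6820 = 0.40 °C.

0.40 °C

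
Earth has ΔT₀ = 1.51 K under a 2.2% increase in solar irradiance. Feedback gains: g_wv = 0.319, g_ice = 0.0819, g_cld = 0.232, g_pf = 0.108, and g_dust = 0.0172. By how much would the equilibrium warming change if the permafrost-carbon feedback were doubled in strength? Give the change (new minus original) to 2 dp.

Original: g = 0.7581, ΔT = 1.51/(1−0.7581) = 6.2422 K.
With doubled permafrost-carbon: g' = 0.8661, ΔT' = 1.51/(1−0.8661) = 11.2771 K.
Change = 11.2771 − 6.2422 = 5.03 K.

5.03 K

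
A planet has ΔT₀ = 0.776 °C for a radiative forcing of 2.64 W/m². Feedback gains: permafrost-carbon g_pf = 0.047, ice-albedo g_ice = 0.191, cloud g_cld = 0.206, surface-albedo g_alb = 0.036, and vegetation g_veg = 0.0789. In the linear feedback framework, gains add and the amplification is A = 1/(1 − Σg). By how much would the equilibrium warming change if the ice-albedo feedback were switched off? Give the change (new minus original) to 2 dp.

Original: g = 0.5589, ΔT = 0.776/(1−0.5589) = 1.7592 °C.
Without ice-albedo: g' = 0.3679, ΔT' = 0.776/(1−0.3679) = 1.2277 °C.
Change = 1.2277 − 1.7592 = -0.53 °C.

-0.53 °C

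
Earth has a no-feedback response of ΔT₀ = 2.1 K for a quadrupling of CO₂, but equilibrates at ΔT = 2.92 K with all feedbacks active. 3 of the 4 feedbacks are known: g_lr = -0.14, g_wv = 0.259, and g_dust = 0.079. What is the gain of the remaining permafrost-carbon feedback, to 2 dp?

Amplification A = ΔT/ΔT₀ = 2.92/2.1 = 1.39.
Total gain g = 1 − 1/A = 1 − 1/1.39 = 0.2806.
Known gains sum to -0.14 + 0.259 + 0.079 = 0.198.
g_pf = 0.2806 − 0.198 = 0.08.

0.08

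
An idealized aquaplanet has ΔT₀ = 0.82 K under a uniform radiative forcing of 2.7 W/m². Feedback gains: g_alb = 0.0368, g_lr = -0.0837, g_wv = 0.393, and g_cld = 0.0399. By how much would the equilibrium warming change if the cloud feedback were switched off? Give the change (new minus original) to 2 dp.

Original: g = 0.386, ΔT = 0.82/(1−0.386) = 1.3355 K.
Without cloud: g' = 0.3461, ΔT' = 0.82/(1−0.3461) = 1.2540 K.
Change = 1.2540 − 1.3355 = -0.08 K.

-0.08 K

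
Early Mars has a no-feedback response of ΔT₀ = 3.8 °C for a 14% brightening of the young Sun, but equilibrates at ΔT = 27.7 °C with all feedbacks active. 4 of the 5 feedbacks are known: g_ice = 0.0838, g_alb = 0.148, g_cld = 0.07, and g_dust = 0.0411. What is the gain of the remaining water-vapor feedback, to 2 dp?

Amplification A = ΔT/ΔT₀ = 27.7/3.8 = 7.289.
Total gain g = 1 − 1/A = 1 − 1/7.289 = 0.8628.
Known gains sum to 0.0838 + 0.148 + 0.07 + 0.0411 = 0.3429.
g_wv = 0.8628 − 0.3429 = 0.52.

0.52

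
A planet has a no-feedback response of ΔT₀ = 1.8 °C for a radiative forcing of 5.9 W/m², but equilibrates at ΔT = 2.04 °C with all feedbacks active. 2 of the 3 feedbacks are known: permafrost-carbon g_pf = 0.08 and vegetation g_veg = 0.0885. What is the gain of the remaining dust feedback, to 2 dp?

-0.05

Amplification A = ΔT/ΔT₀ = 2.04/1.8 = 1.133.
Total gain g = 1 − 1/A = 1 − 1/1.133 = 0.1174.
Known gains sum to 0.08 + 0.0885 = 0.1685.
g_dust = 0.1174 − 0.1685 = -0.05.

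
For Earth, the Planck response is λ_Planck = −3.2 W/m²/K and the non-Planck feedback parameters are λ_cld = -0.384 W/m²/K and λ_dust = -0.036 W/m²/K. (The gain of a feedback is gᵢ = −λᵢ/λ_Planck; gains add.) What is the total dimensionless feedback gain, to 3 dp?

-0.131

Convert to gains: g_cld = -0.384/3.2 = -0.12; g_dust = -0.036/3.2 = -0.01125.
Total gain g = -0.13125.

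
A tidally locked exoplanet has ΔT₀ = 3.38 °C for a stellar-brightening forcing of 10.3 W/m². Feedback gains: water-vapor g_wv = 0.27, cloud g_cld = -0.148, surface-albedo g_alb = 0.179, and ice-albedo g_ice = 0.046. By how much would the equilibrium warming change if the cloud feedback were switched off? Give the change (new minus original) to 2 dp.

1.52 °C

Original: g = 0.347, ΔT = 3.38/(1−0.347) = 5.1761 °C.
Without cloud: g' = 0.495, ΔT' = 3.38/(1−0.495) = 6.6931 °C.
Change = 6.6931 − 5.1761 = 1.52 °C.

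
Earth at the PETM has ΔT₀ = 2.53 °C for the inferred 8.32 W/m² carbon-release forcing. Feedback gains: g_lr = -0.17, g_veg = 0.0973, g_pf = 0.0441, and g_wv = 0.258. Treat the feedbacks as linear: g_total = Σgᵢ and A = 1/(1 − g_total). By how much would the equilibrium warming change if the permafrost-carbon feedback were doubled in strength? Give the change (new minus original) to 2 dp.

Original: g = 0.2294, ΔT = 2.53/(1−0.2294) = 3.2832 °C.
With doubled permafrost-carbon: g' = 0.2735, ΔT' = 2.53/(1−0.2735) = 3.4825 °C.
Change = 3.4825 − 3.2832 = 0.20 °C.

0.20 °C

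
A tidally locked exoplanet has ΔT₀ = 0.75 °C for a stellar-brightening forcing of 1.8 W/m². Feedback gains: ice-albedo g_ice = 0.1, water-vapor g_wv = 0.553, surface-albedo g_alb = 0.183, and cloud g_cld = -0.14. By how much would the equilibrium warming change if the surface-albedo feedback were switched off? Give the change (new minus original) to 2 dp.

Original: g = 0.696, ΔT = 0.75/(1−0.696) = 2.4671 °C.
Without surface-albedo: g' = 0.513, ΔT' = 0.75/(1−0.513) = 1.5400 °C.
Change = 1.5400 − 2.4671 = -0.93 °C.

-0.93 °C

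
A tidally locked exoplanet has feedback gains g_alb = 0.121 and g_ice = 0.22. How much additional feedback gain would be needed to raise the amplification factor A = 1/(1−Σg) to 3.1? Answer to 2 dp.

Current total gain = 0.341.
Target gain for A = 3.1: g* = 1 − 1/3.1 = 0.6774.
Additional gain needed = 0.6774 − 0.341 = 0.34.

0.34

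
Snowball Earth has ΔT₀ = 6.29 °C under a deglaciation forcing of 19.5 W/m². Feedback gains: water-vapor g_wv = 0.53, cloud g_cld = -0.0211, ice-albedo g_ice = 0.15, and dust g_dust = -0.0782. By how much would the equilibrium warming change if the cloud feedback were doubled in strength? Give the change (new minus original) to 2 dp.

-0.72 °C

Original: g = 0.5807, ΔT = 6.29/(1−0.5807) = 15.0012 °C.
With doubled cloud: g' = 0.5596, ΔT' = 6.29/(1−0.5596) = 14.2825 °C.
Change = 14.2825 − 15.0012 = -0.72 °C.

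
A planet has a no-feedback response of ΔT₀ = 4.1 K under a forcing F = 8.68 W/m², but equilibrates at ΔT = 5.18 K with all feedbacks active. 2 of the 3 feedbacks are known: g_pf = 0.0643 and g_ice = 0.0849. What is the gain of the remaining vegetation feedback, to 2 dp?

Amplification A = ΔT/ΔT₀ = 5.18/4.1 = 1.263.
Total gain g = 1 − 1/A = 1 − 1/1.263 = 0.2082.
Known gains sum to 0.0643 + 0.0849 = 0.1492.
g_veg = 0.2082 − 0.1492 = 0.06.

0.06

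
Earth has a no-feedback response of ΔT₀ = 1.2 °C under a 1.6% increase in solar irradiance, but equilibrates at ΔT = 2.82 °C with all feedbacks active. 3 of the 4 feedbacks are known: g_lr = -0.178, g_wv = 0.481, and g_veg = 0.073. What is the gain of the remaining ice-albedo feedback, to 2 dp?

0.20

Amplification A = ΔT/ΔT₀ = 2.82/1.2 = 2.35.
Total gain g = 1 − 1/A = 1 − 1/2.35 = 0.5745.
Known gains sum to -0.178 + 0.481 + 0.073 = 0.376.
g_ice = 0.5745 − 0.376 = 0.20.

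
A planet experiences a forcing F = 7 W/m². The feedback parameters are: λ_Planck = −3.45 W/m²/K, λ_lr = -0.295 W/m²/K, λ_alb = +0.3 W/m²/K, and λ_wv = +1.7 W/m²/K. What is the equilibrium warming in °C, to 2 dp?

Net feedback parameter λ = (−3.45) + (-0.295) + (+0.3) + (+1.7) = -1.745 W/m²/K.
ΔT = −F/λ = −7/(-1.745) = 4.01 °C.

4.01 °C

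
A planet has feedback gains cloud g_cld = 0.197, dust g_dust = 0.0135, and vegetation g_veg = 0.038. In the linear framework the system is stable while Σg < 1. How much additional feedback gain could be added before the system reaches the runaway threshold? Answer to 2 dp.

0.75

Current total gain = 0.197 + 0.0135 + 0.038 = 0.2485.
Margin to runaway = 1 − 0.2485 = 0.75.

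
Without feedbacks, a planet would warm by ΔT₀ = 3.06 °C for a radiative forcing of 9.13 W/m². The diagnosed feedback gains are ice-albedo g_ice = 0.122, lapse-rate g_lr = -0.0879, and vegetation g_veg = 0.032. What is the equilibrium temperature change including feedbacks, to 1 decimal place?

3.3 °C

Total gain g = 0.122 − 0.0879 + 0.032 = 0.0661.
Amplification A = 1/(1 − 0.0661) = 1.071.
ΔT = 3.06 × 1.071 = 3.3 °C.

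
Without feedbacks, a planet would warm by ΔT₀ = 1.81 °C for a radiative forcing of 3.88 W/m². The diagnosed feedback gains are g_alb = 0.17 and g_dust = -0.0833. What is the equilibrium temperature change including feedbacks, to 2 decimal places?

Total gain g = 0.17 − 0.0833 = 0.0867.
Amplification A = 1/(1 − 0.0867) = 1.095.
ΔT = 1.81 × 1.095 = 1.98 °C.

1.98 °C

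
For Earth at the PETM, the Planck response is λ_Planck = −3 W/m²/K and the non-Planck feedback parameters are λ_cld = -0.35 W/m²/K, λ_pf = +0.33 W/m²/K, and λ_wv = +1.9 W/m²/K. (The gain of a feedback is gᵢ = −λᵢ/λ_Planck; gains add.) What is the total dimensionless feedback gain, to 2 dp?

0.63

Convert to gains: g_cld = -0.35/3 = -0.1167; g_pf = 0.33/3 = 0.11; g_wv = 1.9/3 = 0.6333.
Total gain g = 0.6266.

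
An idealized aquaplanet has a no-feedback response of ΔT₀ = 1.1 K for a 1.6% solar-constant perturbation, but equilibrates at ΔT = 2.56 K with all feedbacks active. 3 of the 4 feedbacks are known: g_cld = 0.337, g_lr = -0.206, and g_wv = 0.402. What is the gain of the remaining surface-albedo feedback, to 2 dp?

0.04

Amplification A = ΔT/ΔT₀ = 2.56/1.1 = 2.327.
Total gain g = 1 − 1/A = 1 − 1/2.327 = 0.5703.
Known gains sum to 0.337 − 0.206 + 0.402 = 0.533.
g_alb = 0.5703 − 0.533 = 0.04.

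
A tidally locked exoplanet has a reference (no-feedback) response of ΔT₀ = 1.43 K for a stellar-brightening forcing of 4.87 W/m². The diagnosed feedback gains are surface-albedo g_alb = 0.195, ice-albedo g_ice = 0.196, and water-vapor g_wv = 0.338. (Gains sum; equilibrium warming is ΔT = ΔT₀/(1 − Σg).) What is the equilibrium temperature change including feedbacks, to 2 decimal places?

5.28 K

Total gain g = 0.195 + 0.196 + 0.338 = 0.729.
Amplification A = 1/(1 − 0.729) = 3.69.
ΔT = 1.43 × 3.69 = 5.28 K.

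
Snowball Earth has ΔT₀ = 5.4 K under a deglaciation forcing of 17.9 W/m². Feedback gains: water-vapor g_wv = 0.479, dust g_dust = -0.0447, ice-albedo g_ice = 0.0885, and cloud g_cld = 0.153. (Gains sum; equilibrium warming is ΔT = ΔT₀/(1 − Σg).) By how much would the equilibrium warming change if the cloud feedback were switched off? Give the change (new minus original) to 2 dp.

-5.34 K

Original: g = 0.6758, ΔT = 5.4/(1−0.6758) = 16.6564 K.
Without cloud: g' = 0.5228, ΔT' = 5.4/(1−0.5228) = 11.3160 K.
Change = 11.3160 − 16.6564 = -5.34 K.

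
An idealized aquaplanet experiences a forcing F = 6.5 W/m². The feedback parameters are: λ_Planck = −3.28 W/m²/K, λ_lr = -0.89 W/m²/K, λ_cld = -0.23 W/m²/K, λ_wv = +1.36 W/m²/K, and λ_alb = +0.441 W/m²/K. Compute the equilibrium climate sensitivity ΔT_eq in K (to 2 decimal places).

2.50 K

Net feedback parameter λ = (−3.28) + (-0.89) + (-0.23) + (+1.36) + (+0.441) = -2.599 W/m²/K.
ΔT = −F/λ = −6.5/(-2.599) = 2.50 K.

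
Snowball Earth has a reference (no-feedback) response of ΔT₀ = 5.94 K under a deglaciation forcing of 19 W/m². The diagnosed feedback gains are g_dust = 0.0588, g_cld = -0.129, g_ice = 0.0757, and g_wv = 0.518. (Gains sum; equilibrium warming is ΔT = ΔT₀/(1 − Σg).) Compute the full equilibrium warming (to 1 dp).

Total gain g = 0.0588 − 0.129 + 0.0757 + 0.518 = 0.5235.
Amplification A = 1/(1 − 0.5235) = 2.099.
ΔT = 5.94 × 2.099 = 12.5 K.

12.5 K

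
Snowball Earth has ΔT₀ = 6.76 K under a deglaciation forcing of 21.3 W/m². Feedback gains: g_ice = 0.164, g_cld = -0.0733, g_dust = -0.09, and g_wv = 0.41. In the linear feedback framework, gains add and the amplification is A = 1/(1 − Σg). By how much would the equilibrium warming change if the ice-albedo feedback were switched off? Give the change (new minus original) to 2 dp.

-2.50 K

Original: g = 0.4107, ΔT = 6.76/(1−0.4107) = 11.4712 K.
Without ice-albedo: g' = 0.2467, ΔT' = 6.76/(1−0.2467) = 8.9738 K.
Change = 8.9738 − 11.4712 = -2.50 K.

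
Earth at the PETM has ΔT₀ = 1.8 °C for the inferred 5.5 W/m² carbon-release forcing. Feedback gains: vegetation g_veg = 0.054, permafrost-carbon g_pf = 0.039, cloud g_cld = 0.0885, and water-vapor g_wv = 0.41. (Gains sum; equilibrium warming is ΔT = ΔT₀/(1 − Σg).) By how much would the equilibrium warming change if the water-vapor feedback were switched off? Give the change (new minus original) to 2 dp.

Original: g = 0.5915, ΔT = 1.8/(1−0.5915) = 4.4064 °C.
Without water-vapor: g' = 0.1815, ΔT' = 1.8/(1−0.1815) = 2.1991 °C.
Change = 2.1991 − 4.4064 = -2.21 °C.

-2.21 °C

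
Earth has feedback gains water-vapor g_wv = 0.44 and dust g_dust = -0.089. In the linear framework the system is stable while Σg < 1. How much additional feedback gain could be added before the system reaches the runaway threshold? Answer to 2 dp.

Current total gain = 0.44 − 0.089 = 0.351.
Margin to runaway = 1 − 0.351 = 0.65.

0.65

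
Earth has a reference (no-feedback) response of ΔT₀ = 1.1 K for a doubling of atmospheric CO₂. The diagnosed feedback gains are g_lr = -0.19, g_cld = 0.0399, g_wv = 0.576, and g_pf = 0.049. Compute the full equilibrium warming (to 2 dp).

Total gain g = -0.19 + 0.0399 + 0.576 + 0.049 = 0.4749.
Amplification A = 1/(1 − 0.4749) = 1.904.
ΔT = 1.1 × 1.904 = 2.09 K.

2.09 K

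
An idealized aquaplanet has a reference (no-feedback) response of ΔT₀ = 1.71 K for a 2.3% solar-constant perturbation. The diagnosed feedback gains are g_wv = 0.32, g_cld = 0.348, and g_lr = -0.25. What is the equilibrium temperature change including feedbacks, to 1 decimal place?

Total gain g = 0.32 + 0.348 − 0.25 = 0.418.
Amplification A = 1/(1 − 0.418) = 1.718.
ΔT = 1.71 × 1.718 = 2.9 K.

2.9 K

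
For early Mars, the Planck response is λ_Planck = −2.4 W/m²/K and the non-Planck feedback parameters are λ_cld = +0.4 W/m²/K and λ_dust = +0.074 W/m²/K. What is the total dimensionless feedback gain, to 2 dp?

Convert to gains: g_cld = 0.4/2.4 = 0.1667; g_dust = 0.074/2.4 = 0.03083.
Total gain g = 0.19753.

0.20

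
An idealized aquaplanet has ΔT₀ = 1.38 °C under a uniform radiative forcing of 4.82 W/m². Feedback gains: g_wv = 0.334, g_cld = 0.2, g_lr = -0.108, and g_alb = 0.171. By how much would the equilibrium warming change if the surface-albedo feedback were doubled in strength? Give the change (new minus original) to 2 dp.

Original: g = 0.597, ΔT = 1.38/(1−0.597) = 3.4243 °C.
With doubled surface-albedo: g' = 0.768, ΔT' = 1.38/(1−0.768) = 5.9483 °C.
Change = 5.9483 − 3.4243 = 2.52 °C.

2.52 °C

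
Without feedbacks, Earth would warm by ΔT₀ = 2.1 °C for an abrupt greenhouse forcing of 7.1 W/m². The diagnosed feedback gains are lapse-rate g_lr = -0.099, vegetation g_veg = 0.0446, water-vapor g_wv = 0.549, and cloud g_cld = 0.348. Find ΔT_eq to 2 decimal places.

13.34 °C

Total gain g = -0.099 + 0.0446 + 0.549 + 0.348 = 0.8426.
Amplification A = 1/(1 − 0.8426) = 6.353.
ΔT = 2.1 × 6.353 = 13.34 °C.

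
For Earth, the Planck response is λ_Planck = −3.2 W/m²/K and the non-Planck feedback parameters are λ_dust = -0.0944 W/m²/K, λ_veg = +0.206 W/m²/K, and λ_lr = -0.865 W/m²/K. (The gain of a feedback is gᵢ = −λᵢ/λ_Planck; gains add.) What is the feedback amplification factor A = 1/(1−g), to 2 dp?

Convert to gains: g_dust = -0.0944/3.2 = -0.0295; g_veg = 0.206/3.2 = 0.06437; g_lr = -0.865/3.2 = -0.2703.
Total gain g = -0.23543.
A = 1/(1 + 0.23543) = 0.81.

0.81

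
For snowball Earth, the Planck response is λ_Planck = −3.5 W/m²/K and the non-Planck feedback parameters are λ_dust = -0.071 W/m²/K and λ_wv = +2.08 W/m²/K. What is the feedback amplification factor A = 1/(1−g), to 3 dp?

2.347

Convert to gains: g_dust = -0.071/3.5 = -0.02029; g_wv = 2.08/3.5 = 0.5943.
Total gain g = 0.57401.
A = 1/(1 − 0.57401) = 2.347.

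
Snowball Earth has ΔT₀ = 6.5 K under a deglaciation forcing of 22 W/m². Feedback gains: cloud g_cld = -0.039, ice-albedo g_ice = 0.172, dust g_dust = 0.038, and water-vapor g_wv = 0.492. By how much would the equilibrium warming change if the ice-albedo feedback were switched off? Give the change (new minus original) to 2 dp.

-6.52 K

Original: g = 0.663, ΔT = 6.5/(1−0.663) = 19.2878 K.
Without ice-albedo: g' = 0.491, ΔT' = 6.5/(1−0.491) = 12.7701 K.
Change = 12.7701 − 19.2878 = -6.52 K.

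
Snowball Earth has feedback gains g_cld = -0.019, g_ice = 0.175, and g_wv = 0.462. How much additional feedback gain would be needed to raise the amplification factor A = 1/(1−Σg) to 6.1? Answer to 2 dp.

0.22

Current total gain = 0.618.
Target gain for A = 6.1: g* = 1 − 1/6.1 = 0.8361.
Additional gain needed = 0.8361 − 0.618 = 0.22.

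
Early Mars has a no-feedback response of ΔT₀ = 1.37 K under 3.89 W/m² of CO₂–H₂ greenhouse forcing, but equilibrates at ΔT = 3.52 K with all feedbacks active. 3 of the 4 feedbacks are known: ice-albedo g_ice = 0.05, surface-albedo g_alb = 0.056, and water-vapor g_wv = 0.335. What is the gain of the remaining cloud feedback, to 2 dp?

0.17

Amplification A = ΔT/ΔT₀ = 3.52/1.37 = 2.569.
Total gain g = 1 − 1/A = 1 − 1/2.569 = 0.6107.
Known gains sum to 0.05 + 0.056 + 0.335 = 0.441.
g_cld = 0.6107 − 0.441 = 0.17.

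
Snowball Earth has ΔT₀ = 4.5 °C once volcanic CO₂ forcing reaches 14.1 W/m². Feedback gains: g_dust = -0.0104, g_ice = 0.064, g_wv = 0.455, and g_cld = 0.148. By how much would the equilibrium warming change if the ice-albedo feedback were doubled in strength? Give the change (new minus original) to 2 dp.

3.00 °C

Original: g = 0.6566, ΔT = 4.5/(1−0.6566) = 13.1043 °C.
With doubled ice-albedo: g' = 0.7206, ΔT' = 4.5/(1−0.7206) = 16.1059 °C.
Change = 16.1059 − 13.1043 = 3.00 °C.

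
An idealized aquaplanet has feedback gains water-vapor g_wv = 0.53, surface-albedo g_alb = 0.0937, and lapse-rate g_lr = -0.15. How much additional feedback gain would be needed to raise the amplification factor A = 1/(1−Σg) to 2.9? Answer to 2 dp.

Current total gain = 0.4737.
Target gain for A = 2.9: g* = 1 − 1/2.9 = 0.6552.
Additional gain needed = 0.6552 − 0.4737 = 0.18.

0.18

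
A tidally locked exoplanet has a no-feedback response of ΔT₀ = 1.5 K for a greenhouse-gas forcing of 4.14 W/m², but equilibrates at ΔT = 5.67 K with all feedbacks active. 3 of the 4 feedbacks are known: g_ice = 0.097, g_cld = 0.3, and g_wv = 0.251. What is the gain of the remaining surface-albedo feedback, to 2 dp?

0.09

Amplification A = ΔT/ΔT₀ = 5.67/1.5 = 3.78.
Total gain g = 1 − 1/A = 1 − 1/3.78 = 0.7354.
Known gains sum to 0.097 + 0.3 + 0.251 = 0.648.
g_alb = 0.7354 − 0.648 = 0.09.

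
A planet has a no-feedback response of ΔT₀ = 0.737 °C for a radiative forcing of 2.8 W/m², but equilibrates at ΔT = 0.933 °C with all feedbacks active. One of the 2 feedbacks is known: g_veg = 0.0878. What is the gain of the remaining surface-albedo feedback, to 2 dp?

0.12

Amplification A = ΔT/ΔT₀ = 0.933/0.737 = 1.266.
Total gain g = 1 − 1/A = 1 − 1/1.266 = 0.2101.
The known gain is 0.0878.
g_alb = 0.2101 − 0.0878 = 0.12.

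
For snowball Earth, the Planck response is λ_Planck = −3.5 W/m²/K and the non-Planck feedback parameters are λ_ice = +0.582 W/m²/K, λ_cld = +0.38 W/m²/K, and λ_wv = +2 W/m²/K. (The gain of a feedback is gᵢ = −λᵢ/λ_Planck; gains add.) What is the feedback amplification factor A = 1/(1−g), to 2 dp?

Convert to gains: g_ice = 0.582/3.5 = 0.1663; g_cld = 0.38/3.5 = 0.1086; g_wv = 2/3.5 = 0.5714.
Total gain g = 0.8463.
A = 1/(1 − 0.8463) = 6.51.

6.51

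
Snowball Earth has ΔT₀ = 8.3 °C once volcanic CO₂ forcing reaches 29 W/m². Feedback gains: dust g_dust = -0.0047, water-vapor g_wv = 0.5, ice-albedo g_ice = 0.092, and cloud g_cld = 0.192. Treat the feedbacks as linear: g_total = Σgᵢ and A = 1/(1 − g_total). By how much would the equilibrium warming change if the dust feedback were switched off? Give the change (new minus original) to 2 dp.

0.82 °C

Original: g = 0.7793, ΔT = 8.3/(1−0.7793) = 37.6076 °C.
Without dust: g' = 0.784, ΔT' = 8.3/(1−0.784) = 38.4259 °C.
Change = 38.4259 − 37.6076 = 0.82 °C.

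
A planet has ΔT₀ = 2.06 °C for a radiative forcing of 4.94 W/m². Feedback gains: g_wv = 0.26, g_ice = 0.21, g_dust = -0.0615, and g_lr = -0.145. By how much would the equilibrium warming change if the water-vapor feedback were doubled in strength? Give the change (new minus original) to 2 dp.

1.53 °C

Original: g = 0.2635, ΔT = 2.06/(1−0.2635) = 2.7970 °C.
With doubled water-vapor: g' = 0.5235, ΔT' = 2.06/(1−0.5235) = 4.3232 °C.
Change = 4.3232 − 2.7970 = 1.53 °C.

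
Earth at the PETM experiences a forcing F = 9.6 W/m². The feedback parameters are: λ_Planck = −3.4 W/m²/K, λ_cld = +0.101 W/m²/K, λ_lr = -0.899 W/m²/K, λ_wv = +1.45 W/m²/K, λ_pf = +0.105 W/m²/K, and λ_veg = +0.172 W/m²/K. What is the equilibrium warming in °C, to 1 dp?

Net feedback parameter λ = (−3.4) + (+0.101) + (-0.899) + (+1.45) + (+0.105) + (+0.172) = -2.471 W/m²/K.
ΔT = −F/λ = −9.6/(-2.471) = 3.9 °C.

3.9 °C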